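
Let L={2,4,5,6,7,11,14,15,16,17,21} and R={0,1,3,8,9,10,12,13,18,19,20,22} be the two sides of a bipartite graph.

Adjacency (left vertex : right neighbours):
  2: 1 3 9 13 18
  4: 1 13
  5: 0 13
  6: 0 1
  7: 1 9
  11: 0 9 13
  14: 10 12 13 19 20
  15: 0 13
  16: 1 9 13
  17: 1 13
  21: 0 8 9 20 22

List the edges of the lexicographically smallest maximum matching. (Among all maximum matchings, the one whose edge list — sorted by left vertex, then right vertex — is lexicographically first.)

|M| = 7 (so the lex-smallest maximum matching has 7 edges)
process left vertices in ascending order; for each, take the smallest-labelled available neighbour that still permits 7 edges overall, or leave it unmatched if none does
lex-smallest matching: {2-3, 4-1, 5-0, 7-9, 11-13, 14-10, 21-8}

Lex-smallest maximum matching: {(2,3), (4,1), (5,0), (7,9), (11,13), (14,10), (21,8)}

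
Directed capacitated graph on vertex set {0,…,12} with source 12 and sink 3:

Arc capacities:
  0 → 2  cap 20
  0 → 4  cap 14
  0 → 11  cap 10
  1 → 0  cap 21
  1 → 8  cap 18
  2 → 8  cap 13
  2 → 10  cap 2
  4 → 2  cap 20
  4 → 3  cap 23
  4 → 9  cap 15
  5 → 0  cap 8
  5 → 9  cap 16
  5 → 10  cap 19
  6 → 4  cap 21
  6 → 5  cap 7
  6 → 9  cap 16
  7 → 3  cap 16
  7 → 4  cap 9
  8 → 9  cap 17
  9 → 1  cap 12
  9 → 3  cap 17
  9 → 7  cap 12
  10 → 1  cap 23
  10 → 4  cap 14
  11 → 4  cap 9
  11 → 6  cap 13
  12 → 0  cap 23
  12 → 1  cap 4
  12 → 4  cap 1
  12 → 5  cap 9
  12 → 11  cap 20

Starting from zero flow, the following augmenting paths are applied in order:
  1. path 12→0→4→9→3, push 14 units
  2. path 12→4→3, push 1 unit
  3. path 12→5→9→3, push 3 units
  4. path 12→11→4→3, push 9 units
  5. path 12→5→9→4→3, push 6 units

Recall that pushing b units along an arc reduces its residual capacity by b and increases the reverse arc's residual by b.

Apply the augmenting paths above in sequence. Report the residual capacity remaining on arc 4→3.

Residual capacity of (4,3): 7

after path 1 (12→0→4→9→3, push 14): res(4,3)=23
after path 2 (12→4→3, push 1): res(4,3)=22
after path 3 (12→5→9→3, push 3): res(4,3)=22
after path 4 (12→11→4→3, push 9): res(4,3)=13
after path 5 (12→5→9→4→3, push 6): res(4,3)=7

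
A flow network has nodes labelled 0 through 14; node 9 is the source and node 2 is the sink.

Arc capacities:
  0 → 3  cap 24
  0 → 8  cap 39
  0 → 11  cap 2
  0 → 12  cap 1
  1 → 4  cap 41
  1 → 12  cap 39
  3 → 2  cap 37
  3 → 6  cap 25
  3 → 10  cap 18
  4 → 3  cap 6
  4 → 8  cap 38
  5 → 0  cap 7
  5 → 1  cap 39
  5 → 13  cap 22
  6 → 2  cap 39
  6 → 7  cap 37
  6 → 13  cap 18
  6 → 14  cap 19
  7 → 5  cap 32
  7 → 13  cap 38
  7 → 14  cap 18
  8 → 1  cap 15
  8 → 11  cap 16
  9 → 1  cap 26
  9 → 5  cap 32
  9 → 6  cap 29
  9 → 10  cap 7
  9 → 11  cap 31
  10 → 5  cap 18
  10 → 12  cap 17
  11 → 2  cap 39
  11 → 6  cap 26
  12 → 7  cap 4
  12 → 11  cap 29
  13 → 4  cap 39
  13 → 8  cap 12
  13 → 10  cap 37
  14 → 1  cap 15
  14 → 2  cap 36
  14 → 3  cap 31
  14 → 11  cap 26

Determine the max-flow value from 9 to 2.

Maximum flow value: 111

augment #1: 9→6→2 bottleneck 29, total now 29
augment #2: 9→11→2 bottleneck 31, total now 60
augment #3: 9→1→4→3→2 bottleneck 6, total now 66
augment #4: 9→1→12→11→2 bottleneck 8, total now 74
augment #5: 9→5→0→3→2 bottleneck 7, total now 81
augment #6: 9→1→12→7→14→2 bottleneck 4, total now 85
augment #7: 9→1→12→11→6→2 bottleneck 8, total now 93
augment #8: 9→10→12→11→6→2 bottleneck 2, total now 95
augment #9: 9→10→12→11→6→14→2 bottleneck 5, total now 100
augment #10: 9→5→1→12→11→6→14→2 bottleneck 6, total now 106
augment #11: 9→5→13→8→11→6→14→2 bottleneck 5, total now 111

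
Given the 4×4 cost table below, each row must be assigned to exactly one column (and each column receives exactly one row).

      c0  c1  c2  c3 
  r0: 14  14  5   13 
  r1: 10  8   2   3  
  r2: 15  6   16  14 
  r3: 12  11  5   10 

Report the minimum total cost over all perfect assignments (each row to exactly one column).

optimal assignment: row0→col2 (cost 5), row1→col3 (cost 3), row2→col1 (cost 6), row3→col0 (cost 12)
total = 5 + 3 + 6 + 12 = 26

Minimum assignment cost: 26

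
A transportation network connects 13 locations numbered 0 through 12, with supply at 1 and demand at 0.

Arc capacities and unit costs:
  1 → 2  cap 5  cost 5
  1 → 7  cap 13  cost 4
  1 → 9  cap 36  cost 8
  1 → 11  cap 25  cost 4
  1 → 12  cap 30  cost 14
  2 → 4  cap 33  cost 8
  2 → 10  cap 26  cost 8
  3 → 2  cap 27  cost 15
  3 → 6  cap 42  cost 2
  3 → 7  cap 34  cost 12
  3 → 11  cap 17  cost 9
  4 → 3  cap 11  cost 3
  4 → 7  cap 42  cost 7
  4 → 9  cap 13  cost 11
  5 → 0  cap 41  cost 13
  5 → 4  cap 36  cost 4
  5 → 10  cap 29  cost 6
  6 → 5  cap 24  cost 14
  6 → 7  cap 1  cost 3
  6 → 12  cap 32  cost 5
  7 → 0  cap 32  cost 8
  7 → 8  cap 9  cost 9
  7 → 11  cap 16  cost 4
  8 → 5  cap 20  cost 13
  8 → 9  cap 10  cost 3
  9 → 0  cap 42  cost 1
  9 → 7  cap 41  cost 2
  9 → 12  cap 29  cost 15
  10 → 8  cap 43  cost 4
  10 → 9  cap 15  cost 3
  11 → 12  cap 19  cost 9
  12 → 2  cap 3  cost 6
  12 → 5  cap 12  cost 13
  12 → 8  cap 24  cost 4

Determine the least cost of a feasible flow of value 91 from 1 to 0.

Minimum cost for 91 units: 1978

shortest-cost path #1: 1→9→0 push 36 @ unit cost 9 (adds 324)
shortest-cost path #2: 1→7→0 push 13 @ unit cost 12 (adds 156)
shortest-cost path #3: 1→2→10→9→0 push 5 @ unit cost 17 (adds 85)
shortest-cost path #4: 1→11→12→8→9→0 push 1 @ unit cost 21 (adds 21)
shortest-cost path #5: 1→11→12→8→9→7→0 push 9 @ unit cost 30 (adds 270)
shortest-cost path #6: 1→11→12→5→0 push 9 @ unit cost 39 (adds 351)
shortest-cost path #7: 1→12→5→0 push 3 @ unit cost 40 (adds 120)
shortest-cost path #8: 1→12→2→10→9→7→0 push 3 @ unit cost 41 (adds 123)
shortest-cost path #9: 1→12→8→5→0 push 12 @ unit cost 44 (adds 528)
total cost = 1978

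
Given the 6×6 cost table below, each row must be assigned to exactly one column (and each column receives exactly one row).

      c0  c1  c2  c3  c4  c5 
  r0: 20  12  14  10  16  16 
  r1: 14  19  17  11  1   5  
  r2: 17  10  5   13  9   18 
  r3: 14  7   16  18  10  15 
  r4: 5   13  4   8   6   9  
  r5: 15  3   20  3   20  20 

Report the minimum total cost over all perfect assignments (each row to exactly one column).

Minimum assignment cost: 37

optimal assignment: row0→col5 (cost 16), row1→col4 (cost 1), row2→col2 (cost 5), row3→col1 (cost 7), row4→col0 (cost 5), row5→col3 (cost 3)
total = 16 + 1 + 5 + 7 + 5 + 3 = 37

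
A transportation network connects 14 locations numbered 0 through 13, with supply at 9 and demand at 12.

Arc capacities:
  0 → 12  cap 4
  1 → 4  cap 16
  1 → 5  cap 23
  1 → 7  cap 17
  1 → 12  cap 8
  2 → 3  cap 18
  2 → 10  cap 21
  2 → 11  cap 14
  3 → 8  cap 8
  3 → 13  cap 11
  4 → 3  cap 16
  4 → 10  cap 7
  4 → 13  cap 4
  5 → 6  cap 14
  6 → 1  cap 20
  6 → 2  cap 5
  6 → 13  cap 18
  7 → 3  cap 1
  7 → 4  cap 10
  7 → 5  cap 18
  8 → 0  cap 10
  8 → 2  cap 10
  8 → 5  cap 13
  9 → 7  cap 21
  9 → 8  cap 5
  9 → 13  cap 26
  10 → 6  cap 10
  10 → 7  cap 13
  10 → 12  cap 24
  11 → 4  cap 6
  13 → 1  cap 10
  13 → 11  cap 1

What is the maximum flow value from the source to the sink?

augment #1: 9→8→0→12 bottleneck 4, total now 4
augment #2: 9→13→1→12 bottleneck 8, total now 12
augment #3: 9→7→4→10→12 bottleneck 7, total now 19
augment #4: 9→8→2→10→12 bottleneck 1, total now 20
augment #5: 9→7→3→8→2→10→12 bottleneck 1, total now 21
augment #6: 9→7→5→6→2→10→12 bottleneck 5, total now 26
augment #7: 9→7→4→3→8→2→10→12 bottleneck 3, total now 29
augment #8: 9→13→1→4→3→8→2→10→12 bottleneck 2, total now 31
augment #9: 9→13→11→4→3→8→2→10→12 bottleneck 1, total now 32
augment #10: 9→7→5→6→1→4→3→8→2→10→12 bottleneck 1, total now 33

Maximum flow value: 33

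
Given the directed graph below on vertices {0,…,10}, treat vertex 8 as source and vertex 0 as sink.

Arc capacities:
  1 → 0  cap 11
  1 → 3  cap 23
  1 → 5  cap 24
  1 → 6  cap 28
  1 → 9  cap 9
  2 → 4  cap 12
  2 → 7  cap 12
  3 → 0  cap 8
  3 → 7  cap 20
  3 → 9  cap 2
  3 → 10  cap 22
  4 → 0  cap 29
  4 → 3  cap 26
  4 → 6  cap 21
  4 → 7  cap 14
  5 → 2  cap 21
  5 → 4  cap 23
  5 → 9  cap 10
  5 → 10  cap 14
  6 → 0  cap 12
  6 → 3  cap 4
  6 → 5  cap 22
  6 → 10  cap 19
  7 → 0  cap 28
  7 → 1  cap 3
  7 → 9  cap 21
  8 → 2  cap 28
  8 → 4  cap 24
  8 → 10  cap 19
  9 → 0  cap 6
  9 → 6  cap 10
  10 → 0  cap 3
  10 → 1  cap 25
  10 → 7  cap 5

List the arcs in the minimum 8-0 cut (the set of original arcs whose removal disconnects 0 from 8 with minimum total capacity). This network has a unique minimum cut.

Min-cut arcs: {(2,4), (2,7), (8,4), (8,10)} (total capacity 67)

augment #1: 8→4→0 push 24
augment #2: 8→10→0 push 3
augment #3: 8→2→4→0 push 5
augment #4: 8→2→7→0 push 12
augment #5: 8→10→1→0 push 11
augment #6: 8→10→7→0 push 5
augment #7: 8→2→4→3→0 push 7
max flow = 67; residual-reachable set from 8 gives S-side
cut edges (S→T): {(2,4), (2,7), (8,4), (8,10)} total cap 67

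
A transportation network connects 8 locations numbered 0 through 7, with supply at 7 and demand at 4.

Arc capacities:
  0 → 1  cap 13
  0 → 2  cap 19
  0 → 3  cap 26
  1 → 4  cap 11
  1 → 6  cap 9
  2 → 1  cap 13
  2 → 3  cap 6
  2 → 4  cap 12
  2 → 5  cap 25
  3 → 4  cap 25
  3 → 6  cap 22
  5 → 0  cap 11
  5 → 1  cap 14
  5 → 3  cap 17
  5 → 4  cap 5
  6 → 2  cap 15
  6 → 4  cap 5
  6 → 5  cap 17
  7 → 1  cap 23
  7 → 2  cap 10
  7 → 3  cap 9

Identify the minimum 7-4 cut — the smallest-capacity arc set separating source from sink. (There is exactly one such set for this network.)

augment #1: 7→1→4 push 11
augment #2: 7→2→4 push 10
augment #3: 7→3→4 push 9
augment #4: 7→1→6→4 push 5
augment #5: 7→1→6→2→4 push 2
augment #6: 7→1→6→5→4 push 2
max flow = 39; residual-reachable set from 7 gives S-side
cut edges (S→T): {(1,4), (1,6), (7,2), (7,3)} total cap 39

Min-cut arcs: {(1,4), (1,6), (7,2), (7,3)} (total capacity 39)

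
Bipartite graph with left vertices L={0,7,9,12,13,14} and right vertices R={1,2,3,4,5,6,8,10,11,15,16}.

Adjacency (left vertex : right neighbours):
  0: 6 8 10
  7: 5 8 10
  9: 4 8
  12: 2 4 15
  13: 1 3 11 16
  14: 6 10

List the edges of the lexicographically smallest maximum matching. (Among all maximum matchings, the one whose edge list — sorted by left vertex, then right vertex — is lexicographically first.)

|M| = 6 (so the lex-smallest maximum matching has 6 edges)
process left vertices in ascending order; for each, take the smallest-labelled available neighbour that still permits 6 edges overall, or leave it unmatched if none does
lex-smallest matching: {0-6, 7-5, 9-4, 12-2, 13-1, 14-10}

Lex-smallest maximum matching: {(0,6), (7,5), (9,4), (12,2), (13,1), (14,10)}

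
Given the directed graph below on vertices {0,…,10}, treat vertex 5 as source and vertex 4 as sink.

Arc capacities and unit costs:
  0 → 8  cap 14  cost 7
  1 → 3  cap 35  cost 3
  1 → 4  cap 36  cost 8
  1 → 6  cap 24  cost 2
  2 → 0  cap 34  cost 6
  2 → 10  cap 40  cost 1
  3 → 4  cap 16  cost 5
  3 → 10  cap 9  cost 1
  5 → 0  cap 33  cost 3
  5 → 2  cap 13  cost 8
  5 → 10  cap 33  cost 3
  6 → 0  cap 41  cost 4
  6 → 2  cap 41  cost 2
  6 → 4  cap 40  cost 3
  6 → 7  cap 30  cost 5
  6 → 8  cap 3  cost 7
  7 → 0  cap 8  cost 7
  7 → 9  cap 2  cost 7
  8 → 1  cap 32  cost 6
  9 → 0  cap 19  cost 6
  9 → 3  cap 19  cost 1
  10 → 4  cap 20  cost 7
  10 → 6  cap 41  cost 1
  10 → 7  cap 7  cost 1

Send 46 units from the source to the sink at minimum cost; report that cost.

Minimum cost for 46 units: 418

shortest-cost path #1: 5→10→6→4 push 33 @ unit cost 7 (adds 231)
shortest-cost path #2: 5→2→10→6→4 push 7 @ unit cost 13 (adds 91)
shortest-cost path #3: 5→2→10→4 push 6 @ unit cost 16 (adds 96)
total cost = 418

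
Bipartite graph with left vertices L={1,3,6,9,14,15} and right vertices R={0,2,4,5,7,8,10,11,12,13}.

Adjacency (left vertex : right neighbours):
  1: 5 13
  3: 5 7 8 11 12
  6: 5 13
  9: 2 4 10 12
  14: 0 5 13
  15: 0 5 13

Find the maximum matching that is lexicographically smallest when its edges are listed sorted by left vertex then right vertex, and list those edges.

Lex-smallest maximum matching: {(1,5), (3,7), (6,13), (9,2), (14,0)}

|M| = 5 (so the lex-smallest maximum matching has 5 edges)
process left vertices in ascending order; for each, take the smallest-labelled available neighbour that still permits 5 edges overall, or leave it unmatched if none does
lex-smallest matching: {1-5, 3-7, 6-13, 9-2, 14-0}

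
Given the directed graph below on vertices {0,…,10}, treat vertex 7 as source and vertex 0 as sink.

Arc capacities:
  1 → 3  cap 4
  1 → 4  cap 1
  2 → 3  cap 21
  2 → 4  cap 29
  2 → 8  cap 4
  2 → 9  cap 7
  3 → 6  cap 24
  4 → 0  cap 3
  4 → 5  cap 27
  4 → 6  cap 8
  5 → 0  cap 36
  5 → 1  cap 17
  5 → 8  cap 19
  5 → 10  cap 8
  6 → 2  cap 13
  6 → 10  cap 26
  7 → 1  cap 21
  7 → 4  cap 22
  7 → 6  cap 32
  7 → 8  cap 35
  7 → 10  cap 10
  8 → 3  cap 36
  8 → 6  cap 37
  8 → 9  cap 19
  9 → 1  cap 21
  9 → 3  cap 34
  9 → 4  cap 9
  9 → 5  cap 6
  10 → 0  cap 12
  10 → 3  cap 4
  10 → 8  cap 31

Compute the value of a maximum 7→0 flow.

augment #1: 7→4→0 bottleneck 3, total now 3
augment #2: 7→10→0 bottleneck 10, total now 13
augment #3: 7→4→5→0 bottleneck 19, total now 32
augment #4: 7→6→10→0 bottleneck 2, total now 34
augment #5: 7→1→4→5→0 bottleneck 1, total now 35
augment #6: 7→8→9→5→0 bottleneck 6, total now 41
augment #7: 7→6→2→4→5→0 bottleneck 7, total now 48

Maximum flow value: 48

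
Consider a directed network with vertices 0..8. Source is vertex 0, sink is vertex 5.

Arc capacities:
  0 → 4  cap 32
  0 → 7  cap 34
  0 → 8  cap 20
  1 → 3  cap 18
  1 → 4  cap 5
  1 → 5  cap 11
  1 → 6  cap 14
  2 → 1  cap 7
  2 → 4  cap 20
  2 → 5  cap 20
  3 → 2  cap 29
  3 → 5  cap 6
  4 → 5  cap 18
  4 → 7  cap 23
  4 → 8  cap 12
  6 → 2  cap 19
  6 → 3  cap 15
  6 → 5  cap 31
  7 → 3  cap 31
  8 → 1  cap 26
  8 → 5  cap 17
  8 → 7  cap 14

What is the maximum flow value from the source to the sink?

Maximum flow value: 81

augment #1: 0→4→5 bottleneck 18, total now 18
augment #2: 0→8→5 bottleneck 17, total now 35
augment #3: 0→7→3→5 bottleneck 6, total now 41
augment #4: 0→8→1→5 bottleneck 3, total now 44
augment #5: 0→4→8→1→5 bottleneck 8, total now 52
augment #6: 0→7→3→2→5 bottleneck 20, total now 72
augment #7: 0→4→8→1→6→5 bottleneck 4, total now 76
augment #8: 0→7→3→2→1→6→5 bottleneck 5, total now 81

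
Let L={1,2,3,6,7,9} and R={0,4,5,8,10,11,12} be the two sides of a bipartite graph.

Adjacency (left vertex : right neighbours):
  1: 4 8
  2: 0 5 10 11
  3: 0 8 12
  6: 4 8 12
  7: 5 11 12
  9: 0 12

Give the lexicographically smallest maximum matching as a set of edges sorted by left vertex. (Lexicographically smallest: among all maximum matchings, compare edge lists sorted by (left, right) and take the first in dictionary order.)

Lex-smallest maximum matching: {(1,4), (2,5), (3,0), (6,8), (7,11), (9,12)}

|M| = 6 (so the lex-smallest maximum matching has 6 edges)
process left vertices in ascending order; for each, take the smallest-labelled available neighbour that still permits 6 edges overall, or leave it unmatched if none does
lex-smallest matching: {1-4, 2-5, 3-0, 6-8, 7-11, 9-12}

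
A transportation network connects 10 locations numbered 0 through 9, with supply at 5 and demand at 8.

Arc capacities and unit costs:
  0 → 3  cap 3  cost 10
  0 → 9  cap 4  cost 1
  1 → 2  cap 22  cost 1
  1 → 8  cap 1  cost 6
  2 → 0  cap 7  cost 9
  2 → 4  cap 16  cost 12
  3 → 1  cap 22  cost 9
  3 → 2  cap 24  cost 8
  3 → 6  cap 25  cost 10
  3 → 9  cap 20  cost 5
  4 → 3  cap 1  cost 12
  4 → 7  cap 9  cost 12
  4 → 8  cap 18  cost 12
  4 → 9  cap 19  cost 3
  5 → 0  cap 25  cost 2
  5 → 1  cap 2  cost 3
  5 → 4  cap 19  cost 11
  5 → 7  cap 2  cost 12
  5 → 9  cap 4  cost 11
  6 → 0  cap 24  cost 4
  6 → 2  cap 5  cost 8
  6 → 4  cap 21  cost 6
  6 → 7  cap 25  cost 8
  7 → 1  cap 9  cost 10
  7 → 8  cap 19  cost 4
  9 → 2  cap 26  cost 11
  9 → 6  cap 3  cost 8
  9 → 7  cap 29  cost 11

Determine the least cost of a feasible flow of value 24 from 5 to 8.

Minimum cost for 24 units: 504

shortest-cost path #1: 5→1→8 push 1 @ unit cost 9 (adds 9)
shortest-cost path #2: 5→7→8 push 2 @ unit cost 16 (adds 32)
shortest-cost path #3: 5→0→9→7→8 push 4 @ unit cost 18 (adds 72)
shortest-cost path #4: 5→4→8 push 17 @ unit cost 23 (adds 391)
total cost = 504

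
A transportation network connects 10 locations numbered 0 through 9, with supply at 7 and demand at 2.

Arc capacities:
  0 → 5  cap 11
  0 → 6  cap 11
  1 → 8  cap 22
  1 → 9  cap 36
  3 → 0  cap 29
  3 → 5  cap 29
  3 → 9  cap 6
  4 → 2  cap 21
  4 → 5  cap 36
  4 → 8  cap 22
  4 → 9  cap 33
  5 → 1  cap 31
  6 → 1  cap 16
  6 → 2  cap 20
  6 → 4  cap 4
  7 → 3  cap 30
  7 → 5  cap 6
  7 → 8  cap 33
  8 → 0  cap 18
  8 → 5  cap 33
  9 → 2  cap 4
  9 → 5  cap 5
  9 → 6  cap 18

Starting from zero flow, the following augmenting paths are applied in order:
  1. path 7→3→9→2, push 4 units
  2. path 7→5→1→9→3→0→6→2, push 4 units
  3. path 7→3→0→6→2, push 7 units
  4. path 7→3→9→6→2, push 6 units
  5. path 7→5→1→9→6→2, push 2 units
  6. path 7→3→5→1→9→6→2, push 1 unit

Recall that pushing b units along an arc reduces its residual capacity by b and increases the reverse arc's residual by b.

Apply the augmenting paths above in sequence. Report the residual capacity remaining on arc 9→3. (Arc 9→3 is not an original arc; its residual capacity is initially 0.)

after path 1 (7→3→9→2, push 4): res(9,3)=4
after path 2 (7→5→1→9→3→0→6→2, push 4): res(9,3)=0
after path 3 (7→3→0→6→2, push 7): res(9,3)=0
after path 4 (7→3→9→6→2, push 6): res(9,3)=6
after path 5 (7→5→1→9→6→2, push 2): res(9,3)=6
after path 6 (7→3→5→1→9→6→2, push 1): res(9,3)=6

Residual capacity of (9,3): 6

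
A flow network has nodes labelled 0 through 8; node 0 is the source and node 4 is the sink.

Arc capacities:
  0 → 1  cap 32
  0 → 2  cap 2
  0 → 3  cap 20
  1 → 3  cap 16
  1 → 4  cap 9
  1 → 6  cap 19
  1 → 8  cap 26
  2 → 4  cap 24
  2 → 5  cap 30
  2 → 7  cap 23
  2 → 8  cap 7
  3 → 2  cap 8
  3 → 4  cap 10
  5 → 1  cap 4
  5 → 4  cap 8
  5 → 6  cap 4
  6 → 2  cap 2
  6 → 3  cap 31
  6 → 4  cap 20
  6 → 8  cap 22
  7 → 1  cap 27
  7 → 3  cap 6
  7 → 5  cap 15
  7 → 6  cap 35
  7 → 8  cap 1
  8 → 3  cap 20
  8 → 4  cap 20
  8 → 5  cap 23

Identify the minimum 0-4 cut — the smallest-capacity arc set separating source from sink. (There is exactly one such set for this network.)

Min-cut arcs: {(0,1), (0,2), (3,2), (3,4)} (total capacity 52)

augment #1: 0→1→4 push 9
augment #2: 0→2→4 push 2
augment #3: 0→3→4 push 10
augment #4: 0→1→6→4 push 19
augment #5: 0→1→8→4 push 4
augment #6: 0→3→2→4 push 8
max flow = 52; residual-reachable set from 0 gives S-side
cut edges (S→T): {(0,1), (0,2), (3,2), (3,4)} total cap 52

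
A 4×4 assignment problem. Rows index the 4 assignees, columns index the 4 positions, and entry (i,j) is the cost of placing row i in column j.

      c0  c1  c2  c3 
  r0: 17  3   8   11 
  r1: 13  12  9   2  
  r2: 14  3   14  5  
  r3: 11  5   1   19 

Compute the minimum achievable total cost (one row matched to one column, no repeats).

Minimum assignment cost: 20

optimal assignment: row0→col1 (cost 3), row1→col3 (cost 2), row2→col0 (cost 14), row3→col2 (cost 1)
total = 3 + 2 + 14 + 1 = 20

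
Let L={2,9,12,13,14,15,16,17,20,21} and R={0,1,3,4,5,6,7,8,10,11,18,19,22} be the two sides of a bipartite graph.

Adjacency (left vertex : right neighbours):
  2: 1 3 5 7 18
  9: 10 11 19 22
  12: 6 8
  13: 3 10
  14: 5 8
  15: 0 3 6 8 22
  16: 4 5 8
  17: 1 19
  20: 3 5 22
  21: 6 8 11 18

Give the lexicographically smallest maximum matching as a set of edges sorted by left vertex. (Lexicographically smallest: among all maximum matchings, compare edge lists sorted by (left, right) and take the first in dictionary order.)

Lex-smallest maximum matching: {(2,1), (9,10), (12,6), (13,3), (14,5), (15,0), (16,4), (17,19), (20,22), (21,8)}

|M| = 10 (so the lex-smallest maximum matching has 10 edges)
process left vertices in ascending order; for each, take the smallest-labelled available neighbour that still permits 10 edges overall, or leave it unmatched if none does
lex-smallest matching: {2-1, 9-10, 12-6, 13-3, 14-5, 15-0, 16-4, 17-19, 20-22, 21-8}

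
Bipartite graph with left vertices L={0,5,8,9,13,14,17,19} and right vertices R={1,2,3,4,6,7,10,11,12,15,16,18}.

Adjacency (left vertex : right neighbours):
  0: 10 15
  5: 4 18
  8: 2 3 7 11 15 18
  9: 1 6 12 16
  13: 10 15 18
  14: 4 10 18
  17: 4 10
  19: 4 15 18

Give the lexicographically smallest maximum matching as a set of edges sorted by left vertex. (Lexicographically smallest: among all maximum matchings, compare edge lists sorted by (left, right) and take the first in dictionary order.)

|M| = 6 (so the lex-smallest maximum matching has 6 edges)
process left vertices in ascending order; for each, take the smallest-labelled available neighbour that still permits 6 edges overall, or leave it unmatched if none does
lex-smallest matching: {0-10, 5-4, 8-2, 9-1, 13-15, 14-18}

Lex-smallest maximum matching: {(0,10), (5,4), (8,2), (9,1), (13,15), (14,18)}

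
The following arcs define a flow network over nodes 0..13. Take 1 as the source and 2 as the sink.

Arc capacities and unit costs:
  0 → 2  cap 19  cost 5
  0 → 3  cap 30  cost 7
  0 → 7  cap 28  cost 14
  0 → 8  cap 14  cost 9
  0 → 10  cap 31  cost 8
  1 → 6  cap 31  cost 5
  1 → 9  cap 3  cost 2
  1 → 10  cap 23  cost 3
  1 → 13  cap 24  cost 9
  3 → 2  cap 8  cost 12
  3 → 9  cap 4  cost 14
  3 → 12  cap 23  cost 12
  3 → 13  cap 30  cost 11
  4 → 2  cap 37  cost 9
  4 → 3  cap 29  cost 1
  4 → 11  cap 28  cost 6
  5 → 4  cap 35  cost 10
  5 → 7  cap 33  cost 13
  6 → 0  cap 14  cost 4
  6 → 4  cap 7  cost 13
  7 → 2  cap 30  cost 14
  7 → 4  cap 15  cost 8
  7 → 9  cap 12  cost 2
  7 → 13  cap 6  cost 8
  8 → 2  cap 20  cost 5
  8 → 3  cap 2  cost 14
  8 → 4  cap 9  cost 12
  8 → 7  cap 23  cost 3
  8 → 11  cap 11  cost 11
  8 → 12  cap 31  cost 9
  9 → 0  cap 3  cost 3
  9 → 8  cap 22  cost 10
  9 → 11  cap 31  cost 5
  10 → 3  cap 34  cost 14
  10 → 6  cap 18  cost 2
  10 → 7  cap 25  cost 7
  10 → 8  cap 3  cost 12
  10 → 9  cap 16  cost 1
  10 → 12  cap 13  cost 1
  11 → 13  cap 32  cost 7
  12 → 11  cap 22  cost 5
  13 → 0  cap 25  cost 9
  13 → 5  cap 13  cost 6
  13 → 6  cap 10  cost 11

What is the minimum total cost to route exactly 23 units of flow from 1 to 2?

Minimum cost for 23 units: 340

shortest-cost path #1: 1→9→0→2 push 3 @ unit cost 10 (adds 30)
shortest-cost path #2: 1→6→0→2 push 14 @ unit cost 14 (adds 196)
shortest-cost path #3: 1→10→9→8→2 push 6 @ unit cost 19 (adds 114)
total cost = 340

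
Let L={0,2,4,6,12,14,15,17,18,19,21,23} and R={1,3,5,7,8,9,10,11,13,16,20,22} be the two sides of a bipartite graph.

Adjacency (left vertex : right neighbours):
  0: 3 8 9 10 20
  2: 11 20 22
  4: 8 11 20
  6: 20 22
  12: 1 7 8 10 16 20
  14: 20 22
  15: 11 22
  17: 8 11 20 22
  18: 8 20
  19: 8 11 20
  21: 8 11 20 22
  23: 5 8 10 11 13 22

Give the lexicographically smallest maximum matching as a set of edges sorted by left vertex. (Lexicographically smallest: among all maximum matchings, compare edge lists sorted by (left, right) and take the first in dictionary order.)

Lex-smallest maximum matching: {(0,3), (2,11), (4,8), (6,20), (12,1), (14,22), (23,5)}

|M| = 7 (so the lex-smallest maximum matching has 7 edges)
process left vertices in ascending order; for each, take the smallest-labelled available neighbour that still permits 7 edges overall, or leave it unmatched if none does
lex-smallest matching: {0-3, 2-11, 4-8, 6-20, 12-1, 14-22, 23-5}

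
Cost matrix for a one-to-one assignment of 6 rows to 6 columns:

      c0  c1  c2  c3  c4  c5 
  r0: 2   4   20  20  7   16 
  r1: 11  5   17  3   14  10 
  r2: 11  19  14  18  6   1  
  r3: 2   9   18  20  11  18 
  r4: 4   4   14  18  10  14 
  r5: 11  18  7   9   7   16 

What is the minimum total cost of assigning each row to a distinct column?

optimal assignment: row0→col4 (cost 7), row1→col3 (cost 3), row2→col5 (cost 1), row3→col0 (cost 2), row4→col1 (cost 4), row5→col2 (cost 7)
total = 7 + 3 + 1 + 2 + 4 + 7 = 24

Minimum assignment cost: 24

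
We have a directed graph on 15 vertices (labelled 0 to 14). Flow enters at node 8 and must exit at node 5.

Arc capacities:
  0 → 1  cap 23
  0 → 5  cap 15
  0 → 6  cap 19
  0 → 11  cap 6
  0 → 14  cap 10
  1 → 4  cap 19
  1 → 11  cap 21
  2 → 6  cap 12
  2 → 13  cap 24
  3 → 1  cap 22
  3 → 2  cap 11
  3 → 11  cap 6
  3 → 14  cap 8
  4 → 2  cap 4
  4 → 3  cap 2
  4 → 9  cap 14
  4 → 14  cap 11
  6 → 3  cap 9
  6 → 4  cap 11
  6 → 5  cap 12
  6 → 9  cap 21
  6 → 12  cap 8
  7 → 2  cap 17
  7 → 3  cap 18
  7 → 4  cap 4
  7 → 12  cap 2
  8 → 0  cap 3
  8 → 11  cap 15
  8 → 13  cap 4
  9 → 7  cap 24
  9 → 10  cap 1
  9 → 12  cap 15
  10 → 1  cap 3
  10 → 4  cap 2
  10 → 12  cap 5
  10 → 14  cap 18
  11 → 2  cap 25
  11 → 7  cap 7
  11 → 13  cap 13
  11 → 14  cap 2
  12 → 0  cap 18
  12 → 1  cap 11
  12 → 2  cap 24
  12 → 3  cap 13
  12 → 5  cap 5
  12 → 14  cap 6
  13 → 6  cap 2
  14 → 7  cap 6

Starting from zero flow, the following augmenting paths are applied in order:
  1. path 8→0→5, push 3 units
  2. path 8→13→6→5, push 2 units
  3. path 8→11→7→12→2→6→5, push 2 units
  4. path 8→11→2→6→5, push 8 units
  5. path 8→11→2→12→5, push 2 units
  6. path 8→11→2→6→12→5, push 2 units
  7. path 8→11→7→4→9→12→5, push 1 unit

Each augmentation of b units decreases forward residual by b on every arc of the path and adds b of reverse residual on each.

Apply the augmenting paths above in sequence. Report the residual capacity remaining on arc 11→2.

Residual capacity of (11,2): 13

after path 1 (8→0→5, push 3): res(11,2)=25
after path 2 (8→13→6→5, push 2): res(11,2)=25
after path 3 (8→11→7→12→2→6→5, push 2): res(11,2)=25
after path 4 (8→11→2→6→5, push 8): res(11,2)=17
after path 5 (8→11→2→12→5, push 2): res(11,2)=15
after path 6 (8→11→2→6→12→5, push 2): res(11,2)=13
after path 7 (8→11→7→4→9→12→5, push 1): res(11,2)=13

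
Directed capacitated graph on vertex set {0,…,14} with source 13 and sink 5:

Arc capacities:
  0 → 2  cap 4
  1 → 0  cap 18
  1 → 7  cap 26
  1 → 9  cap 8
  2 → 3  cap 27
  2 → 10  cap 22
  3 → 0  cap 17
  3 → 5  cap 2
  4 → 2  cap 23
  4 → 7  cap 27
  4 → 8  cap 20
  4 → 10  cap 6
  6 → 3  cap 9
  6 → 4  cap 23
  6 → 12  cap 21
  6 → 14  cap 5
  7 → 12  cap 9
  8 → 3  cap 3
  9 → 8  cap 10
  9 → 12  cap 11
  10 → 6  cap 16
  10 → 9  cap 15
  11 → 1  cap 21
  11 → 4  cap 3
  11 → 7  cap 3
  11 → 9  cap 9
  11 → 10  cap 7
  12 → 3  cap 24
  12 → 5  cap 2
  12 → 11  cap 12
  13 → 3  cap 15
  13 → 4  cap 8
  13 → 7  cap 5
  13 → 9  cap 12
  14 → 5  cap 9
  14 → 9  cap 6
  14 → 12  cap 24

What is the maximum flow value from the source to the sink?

augment #1: 13→3→5 bottleneck 2, total now 2
augment #2: 13→7→12→5 bottleneck 2, total now 4
augment #3: 13→4→10→6→14→5 bottleneck 5, total now 9

Maximum flow value: 9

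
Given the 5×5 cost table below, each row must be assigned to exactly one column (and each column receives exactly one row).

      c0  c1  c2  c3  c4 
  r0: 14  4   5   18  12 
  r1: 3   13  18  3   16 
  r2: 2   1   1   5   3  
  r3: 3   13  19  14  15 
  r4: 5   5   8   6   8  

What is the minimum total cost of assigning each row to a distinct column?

Minimum assignment cost: 19

one of 2 optimal assignments: row0→col1 (cost 4), row1→col3 (cost 3), row2→col2 (cost 1), row3→col0 (cost 3), row4→col4 (cost 8)
total = 4 + 3 + 1 + 3 + 8 = 19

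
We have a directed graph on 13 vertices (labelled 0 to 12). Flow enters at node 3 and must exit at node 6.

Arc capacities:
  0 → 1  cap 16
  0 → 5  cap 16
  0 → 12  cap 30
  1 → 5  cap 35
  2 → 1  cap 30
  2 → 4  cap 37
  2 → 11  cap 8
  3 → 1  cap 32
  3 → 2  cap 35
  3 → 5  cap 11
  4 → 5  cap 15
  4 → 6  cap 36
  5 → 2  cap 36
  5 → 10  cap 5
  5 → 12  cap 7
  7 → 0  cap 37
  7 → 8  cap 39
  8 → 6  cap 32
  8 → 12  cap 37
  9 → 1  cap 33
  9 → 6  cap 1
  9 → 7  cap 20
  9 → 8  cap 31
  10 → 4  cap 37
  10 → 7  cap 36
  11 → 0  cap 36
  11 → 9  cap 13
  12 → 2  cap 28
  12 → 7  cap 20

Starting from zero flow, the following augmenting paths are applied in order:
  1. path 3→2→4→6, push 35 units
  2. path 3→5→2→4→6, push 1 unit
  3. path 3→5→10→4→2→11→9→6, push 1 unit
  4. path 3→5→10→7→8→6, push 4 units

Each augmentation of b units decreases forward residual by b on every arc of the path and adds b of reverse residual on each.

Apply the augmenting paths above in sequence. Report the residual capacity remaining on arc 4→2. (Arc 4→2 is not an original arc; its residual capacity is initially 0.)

Residual capacity of (4,2): 35

after path 1 (3→2→4→6, push 35): res(4,2)=35
after path 2 (3→5→2→4→6, push 1): res(4,2)=36
after path 3 (3→5→10→4→2→11→9→6, push 1): res(4,2)=35
after path 4 (3→5→10→7→8→6, push 4): res(4,2)=35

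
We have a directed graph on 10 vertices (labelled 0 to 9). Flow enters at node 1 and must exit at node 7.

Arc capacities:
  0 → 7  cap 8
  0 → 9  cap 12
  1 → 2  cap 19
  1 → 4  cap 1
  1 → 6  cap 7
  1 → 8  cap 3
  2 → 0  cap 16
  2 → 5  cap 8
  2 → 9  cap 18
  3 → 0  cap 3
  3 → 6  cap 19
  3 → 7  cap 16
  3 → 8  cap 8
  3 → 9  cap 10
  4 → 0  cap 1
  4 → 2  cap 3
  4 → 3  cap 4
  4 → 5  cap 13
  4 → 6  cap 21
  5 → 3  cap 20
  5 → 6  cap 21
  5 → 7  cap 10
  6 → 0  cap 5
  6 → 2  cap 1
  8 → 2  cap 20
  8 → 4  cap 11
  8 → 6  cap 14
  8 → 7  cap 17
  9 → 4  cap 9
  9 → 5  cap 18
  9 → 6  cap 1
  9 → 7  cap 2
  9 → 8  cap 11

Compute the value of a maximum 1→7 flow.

Maximum flow value: 29

augment #1: 1→8→7 bottleneck 3, total now 3
augment #2: 1→2→0→7 bottleneck 8, total now 11
augment #3: 1→2→5→7 bottleneck 8, total now 19
augment #4: 1→2→9→7 bottleneck 2, total now 21
augment #5: 1→4→3→7 bottleneck 1, total now 22
augment #6: 1→2→9→5→7 bottleneck 1, total now 23
augment #7: 1→6→0→9→5→7 bottleneck 1, total now 24
augment #8: 1→6→0→9→8→7 bottleneck 4, total now 28
augment #9: 1→6→2→9→8→7 bottleneck 1, total now 29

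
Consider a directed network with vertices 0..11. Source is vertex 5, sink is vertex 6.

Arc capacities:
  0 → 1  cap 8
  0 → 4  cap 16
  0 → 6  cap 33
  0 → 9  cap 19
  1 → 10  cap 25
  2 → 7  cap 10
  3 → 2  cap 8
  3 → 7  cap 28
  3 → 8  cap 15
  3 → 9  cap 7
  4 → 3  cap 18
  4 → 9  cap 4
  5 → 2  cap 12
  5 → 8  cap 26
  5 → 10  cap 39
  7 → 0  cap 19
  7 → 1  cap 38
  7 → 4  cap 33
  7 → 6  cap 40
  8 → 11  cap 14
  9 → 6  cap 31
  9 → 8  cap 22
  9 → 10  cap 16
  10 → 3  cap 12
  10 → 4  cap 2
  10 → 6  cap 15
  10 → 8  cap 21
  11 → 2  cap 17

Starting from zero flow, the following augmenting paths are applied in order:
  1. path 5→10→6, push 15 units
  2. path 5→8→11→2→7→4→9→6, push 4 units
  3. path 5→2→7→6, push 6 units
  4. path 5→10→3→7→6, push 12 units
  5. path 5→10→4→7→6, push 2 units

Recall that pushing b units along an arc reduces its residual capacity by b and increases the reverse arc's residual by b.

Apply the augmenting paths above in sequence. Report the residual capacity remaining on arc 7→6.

Residual capacity of (7,6): 20

after path 1 (5→10→6, push 15): res(7,6)=40
after path 2 (5→8→11→2→7→4→9→6, push 4): res(7,6)=40
after path 3 (5→2→7→6, push 6): res(7,6)=34
after path 4 (5→10→3→7→6, push 12): res(7,6)=22
after path 5 (5→10→4→7→6, push 2): res(7,6)=20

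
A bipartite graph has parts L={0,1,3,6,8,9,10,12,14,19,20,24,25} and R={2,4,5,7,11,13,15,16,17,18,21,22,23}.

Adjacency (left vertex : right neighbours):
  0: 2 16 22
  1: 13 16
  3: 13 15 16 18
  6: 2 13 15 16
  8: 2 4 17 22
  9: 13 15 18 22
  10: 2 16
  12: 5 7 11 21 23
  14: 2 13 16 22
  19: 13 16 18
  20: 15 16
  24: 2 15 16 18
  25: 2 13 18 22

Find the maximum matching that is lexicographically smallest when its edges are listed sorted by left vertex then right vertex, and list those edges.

Lex-smallest maximum matching: {(0,2), (1,13), (3,15), (6,16), (8,4), (9,18), (12,5), (14,22)}

|M| = 8 (so the lex-smallest maximum matching has 8 edges)
process left vertices in ascending order; for each, take the smallest-labelled available neighbour that still permits 8 edges overall, or leave it unmatched if none does
lex-smallest matching: {0-2, 1-13, 3-15, 6-16, 8-4, 9-18, 12-5, 14-22}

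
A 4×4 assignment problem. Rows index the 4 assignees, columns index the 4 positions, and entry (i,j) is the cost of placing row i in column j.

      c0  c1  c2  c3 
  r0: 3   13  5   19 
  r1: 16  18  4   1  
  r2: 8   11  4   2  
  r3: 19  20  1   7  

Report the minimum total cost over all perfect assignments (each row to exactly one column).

optimal assignment: row0→col0 (cost 3), row1→col3 (cost 1), row2→col1 (cost 11), row3→col2 (cost 1)
total = 3 + 1 + 11 + 1 = 16

Minimum assignment cost: 16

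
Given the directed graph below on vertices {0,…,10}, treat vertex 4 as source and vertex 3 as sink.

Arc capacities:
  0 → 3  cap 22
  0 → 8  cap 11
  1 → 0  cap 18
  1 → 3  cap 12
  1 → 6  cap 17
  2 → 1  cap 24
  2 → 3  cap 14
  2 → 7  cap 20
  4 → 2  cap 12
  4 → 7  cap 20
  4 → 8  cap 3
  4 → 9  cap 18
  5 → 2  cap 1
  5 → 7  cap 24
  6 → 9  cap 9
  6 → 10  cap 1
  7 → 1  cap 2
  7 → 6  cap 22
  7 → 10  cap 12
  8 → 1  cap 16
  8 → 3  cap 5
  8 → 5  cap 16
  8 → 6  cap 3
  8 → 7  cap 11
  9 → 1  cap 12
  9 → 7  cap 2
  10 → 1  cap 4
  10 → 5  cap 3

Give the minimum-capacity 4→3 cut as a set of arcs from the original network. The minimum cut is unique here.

augment #1: 4→2→3 push 12
augment #2: 4→8→3 push 3
augment #3: 4→7→1→3 push 2
augment #4: 4→9→1→3 push 10
augment #5: 4→9→1→0→3 push 2
augment #6: 4→7→10→1→0→3 push 4
augment #7: 4→7→10→5→2→3 push 1
max flow = 34; residual-reachable set from 4 gives S-side
cut edges (S→T): {(4,2), (4,8), (5,2), (7,1), (9,1), (10,1)} total cap 34

Min-cut arcs: {(4,2), (4,8), (5,2), (7,1), (9,1), (10,1)} (total capacity 34)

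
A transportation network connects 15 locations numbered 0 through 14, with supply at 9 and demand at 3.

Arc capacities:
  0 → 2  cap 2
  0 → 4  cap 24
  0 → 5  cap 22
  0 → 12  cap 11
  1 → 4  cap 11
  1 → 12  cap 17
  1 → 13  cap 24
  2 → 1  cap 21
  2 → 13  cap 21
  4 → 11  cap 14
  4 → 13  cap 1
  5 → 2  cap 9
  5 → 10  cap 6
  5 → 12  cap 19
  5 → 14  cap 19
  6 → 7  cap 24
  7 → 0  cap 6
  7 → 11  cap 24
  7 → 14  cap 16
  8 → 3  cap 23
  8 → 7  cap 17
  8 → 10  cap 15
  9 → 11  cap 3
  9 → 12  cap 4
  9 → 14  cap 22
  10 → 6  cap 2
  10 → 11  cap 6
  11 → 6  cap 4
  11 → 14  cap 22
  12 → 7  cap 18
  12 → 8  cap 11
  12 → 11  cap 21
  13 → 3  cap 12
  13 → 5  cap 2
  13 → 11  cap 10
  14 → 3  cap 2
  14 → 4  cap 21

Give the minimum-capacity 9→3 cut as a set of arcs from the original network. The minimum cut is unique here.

Min-cut arcs: {(4,13), (9,12), (11,6), (14,3)} (total capacity 11)

augment #1: 9→14→3 push 2
augment #2: 9→12→8→3 push 4
augment #3: 9→14→4→13→3 push 1
augment #4: 9→11→6→7→0→2→13→3 push 2
augment #5: 9→11→6→7→0→12→8→3 push 1
augment #6: 9→14→4→11→6→7→0→12→8→3 push 1
max flow = 11; residual-reachable set from 9 gives S-side
cut edges (S→T): {(4,13), (9,12), (11,6), (14,3)} total cap 11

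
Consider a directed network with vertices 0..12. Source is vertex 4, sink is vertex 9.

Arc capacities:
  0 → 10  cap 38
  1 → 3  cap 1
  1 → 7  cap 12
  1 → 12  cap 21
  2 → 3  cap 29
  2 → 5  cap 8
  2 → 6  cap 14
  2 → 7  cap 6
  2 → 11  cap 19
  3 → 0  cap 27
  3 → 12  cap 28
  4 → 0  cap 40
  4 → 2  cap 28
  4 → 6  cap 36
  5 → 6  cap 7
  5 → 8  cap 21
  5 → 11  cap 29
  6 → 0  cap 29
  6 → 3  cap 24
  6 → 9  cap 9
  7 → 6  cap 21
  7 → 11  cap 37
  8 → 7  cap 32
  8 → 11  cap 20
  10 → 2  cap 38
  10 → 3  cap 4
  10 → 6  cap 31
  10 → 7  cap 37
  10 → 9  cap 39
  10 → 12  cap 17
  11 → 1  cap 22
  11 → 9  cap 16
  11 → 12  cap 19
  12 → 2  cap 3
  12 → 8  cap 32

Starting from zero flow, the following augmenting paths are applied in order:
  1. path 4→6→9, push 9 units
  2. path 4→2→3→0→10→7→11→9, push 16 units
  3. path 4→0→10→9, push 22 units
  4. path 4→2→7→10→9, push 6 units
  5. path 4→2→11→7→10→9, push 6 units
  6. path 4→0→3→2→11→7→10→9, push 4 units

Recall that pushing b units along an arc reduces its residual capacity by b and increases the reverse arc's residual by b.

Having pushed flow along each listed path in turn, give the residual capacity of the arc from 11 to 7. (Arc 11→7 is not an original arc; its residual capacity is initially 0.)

after path 1 (4→6→9, push 9): res(11,7)=0
after path 2 (4→2→3→0→10→7→11→9, push 16): res(11,7)=16
after path 3 (4→0→10→9, push 22): res(11,7)=16
after path 4 (4→2→7→10→9, push 6): res(11,7)=16
after path 5 (4→2→11→7→10→9, push 6): res(11,7)=10
after path 6 (4→0→3→2→11→7→10→9, push 4): res(11,7)=6

Residual capacity of (11,7): 6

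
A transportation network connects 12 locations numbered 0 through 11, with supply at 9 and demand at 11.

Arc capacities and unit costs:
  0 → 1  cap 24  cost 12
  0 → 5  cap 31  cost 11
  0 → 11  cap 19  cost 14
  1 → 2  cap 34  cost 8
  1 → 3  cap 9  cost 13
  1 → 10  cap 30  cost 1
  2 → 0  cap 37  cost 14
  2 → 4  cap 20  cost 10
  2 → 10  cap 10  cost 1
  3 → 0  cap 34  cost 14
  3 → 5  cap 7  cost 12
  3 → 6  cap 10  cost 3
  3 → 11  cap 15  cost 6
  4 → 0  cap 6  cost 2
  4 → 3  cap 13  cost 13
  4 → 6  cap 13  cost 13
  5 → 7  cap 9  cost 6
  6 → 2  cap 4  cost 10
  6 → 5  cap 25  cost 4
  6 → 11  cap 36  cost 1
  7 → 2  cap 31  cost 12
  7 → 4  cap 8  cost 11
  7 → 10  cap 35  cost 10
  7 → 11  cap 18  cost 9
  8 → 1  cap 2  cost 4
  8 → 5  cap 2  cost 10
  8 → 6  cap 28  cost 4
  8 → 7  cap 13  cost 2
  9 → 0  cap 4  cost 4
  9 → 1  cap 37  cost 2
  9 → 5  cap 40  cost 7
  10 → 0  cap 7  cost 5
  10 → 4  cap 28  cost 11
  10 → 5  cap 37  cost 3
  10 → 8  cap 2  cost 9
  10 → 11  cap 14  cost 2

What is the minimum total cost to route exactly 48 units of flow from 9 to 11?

Minimum cost for 48 units: 781

shortest-cost path #1: 9→1→10→11 push 14 @ unit cost 5 (adds 70)
shortest-cost path #2: 9→1→10→8→6→11 push 2 @ unit cost 17 (adds 34)
shortest-cost path #3: 9→0→11 push 4 @ unit cost 18 (adds 72)
shortest-cost path #4: 9→1→3→6→11 push 9 @ unit cost 19 (adds 171)
shortest-cost path #5: 9→1→10→5→7→11 push 9 @ unit cost 21 (adds 189)
shortest-cost path #6: 9→1→10→0→11 push 3 @ unit cost 22 (adds 66)
shortest-cost path #7: 9→5→10→0→11 push 4 @ unit cost 23 (adds 92)
shortest-cost path #8: 9→5→10→4→6→11 push 3 @ unit cost 29 (adds 87)
total cost = 781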